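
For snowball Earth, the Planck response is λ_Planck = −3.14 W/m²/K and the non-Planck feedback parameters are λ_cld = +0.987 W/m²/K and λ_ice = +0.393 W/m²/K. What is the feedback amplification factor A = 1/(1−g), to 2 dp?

Convert to gains: g_cld = 0.987/3.14 = 0.3143; g_ice = 0.393/3.14 = 0.1252.
Total gain g = 0.4395.
A = 1/(1 − 0.4395) = 1.78.

1.78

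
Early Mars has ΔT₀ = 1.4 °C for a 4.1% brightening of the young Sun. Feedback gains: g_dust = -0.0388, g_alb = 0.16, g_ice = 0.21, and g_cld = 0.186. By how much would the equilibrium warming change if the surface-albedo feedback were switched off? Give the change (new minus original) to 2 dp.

Original: g = 0.5172, ΔT = 1.4/(1−0.5172) = 2.8998 °C.
Without surface-albedo: g' = 0.3572, ΔT' = 1.4/(1−0.3572) = 2.1780 °C.
Change = 2.1780 − 2.8998 = -0.72 °C.

-0.72 °C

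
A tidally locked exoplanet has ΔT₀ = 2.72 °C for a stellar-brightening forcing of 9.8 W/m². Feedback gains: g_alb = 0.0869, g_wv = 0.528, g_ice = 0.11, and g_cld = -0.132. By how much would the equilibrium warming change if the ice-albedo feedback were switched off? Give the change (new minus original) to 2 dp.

-1.42 °C

Original: g = 0.5929, ΔT = 2.72/(1−0.5929) = 6.6814 °C.
Without ice-albedo: g' = 0.4829, ΔT' = 2.72/(1−0.4829) = 5.2601 °C.
Change = 5.2601 − 6.6814 = -1.42 °C.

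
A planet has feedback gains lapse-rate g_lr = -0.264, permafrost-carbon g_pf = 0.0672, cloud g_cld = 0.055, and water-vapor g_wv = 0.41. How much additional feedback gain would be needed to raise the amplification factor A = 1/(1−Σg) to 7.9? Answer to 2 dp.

0.61

Current total gain = 0.2682.
Target gain for A = 7.9: g* = 1 − 1/7.9 = 0.8734.
Additional gain needed = 0.8734 − 0.2682 = 0.61.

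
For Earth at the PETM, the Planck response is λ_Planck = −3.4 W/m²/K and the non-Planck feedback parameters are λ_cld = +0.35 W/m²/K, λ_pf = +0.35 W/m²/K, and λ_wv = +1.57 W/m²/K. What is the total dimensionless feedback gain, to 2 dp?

Convert to gains: g_cld = 0.35/3.4 = 0.1029; g_pf = 0.35/3.4 = 0.1029; g_wv = 1.57/3.4 = 0.4618.
Total gain g = 0.6676.

0.67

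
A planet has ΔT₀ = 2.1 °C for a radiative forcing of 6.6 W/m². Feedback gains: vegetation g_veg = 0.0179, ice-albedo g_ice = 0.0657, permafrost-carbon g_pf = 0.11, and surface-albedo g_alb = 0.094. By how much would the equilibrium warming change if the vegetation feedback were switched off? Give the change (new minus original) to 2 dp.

-0.07 °C

Original: g = 0.2876, ΔT = 2.1/(1−0.2876) = 2.9478 °C.
Without vegetation: g' = 0.2697, ΔT' = 2.1/(1−0.2697) = 2.8755 °C.
Change = 2.8755 − 2.9478 = -0.07 °C.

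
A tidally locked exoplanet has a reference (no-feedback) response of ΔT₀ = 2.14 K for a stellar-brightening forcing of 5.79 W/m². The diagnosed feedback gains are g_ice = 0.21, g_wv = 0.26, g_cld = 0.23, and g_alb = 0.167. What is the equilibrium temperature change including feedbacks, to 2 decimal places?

Total gain g = 0.21 + 0.26 + 0.23 + 0.167 = 0.867.
Amplification A = 1/(1 − 0.867) = 7.519.
ΔT = 2.14 × 7.519 = 16.09 K.

16.09 K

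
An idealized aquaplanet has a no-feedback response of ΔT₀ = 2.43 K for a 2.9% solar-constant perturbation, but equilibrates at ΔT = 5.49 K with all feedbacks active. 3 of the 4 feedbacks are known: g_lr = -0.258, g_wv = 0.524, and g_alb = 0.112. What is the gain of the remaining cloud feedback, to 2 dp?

0.18

Amplification A = ΔT/ΔT₀ = 5.49/2.43 = 2.259.
Total gain g = 1 − 1/A = 1 − 1/2.259 = 0.5573.
Known gains sum to -0.258 + 0.524 + 0.112 = 0.378.
g_cld = 0.5573 − 0.378 = 0.18.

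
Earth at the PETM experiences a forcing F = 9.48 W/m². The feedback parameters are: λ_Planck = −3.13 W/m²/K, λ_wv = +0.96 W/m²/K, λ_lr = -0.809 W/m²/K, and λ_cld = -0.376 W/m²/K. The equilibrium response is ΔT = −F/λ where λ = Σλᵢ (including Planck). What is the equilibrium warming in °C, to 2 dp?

2.83 °C

Net feedback parameter λ = (−3.13) + (+0.96) + (-0.809) + (-0.376) = -3.355 W/m²/K.
ΔT = −F/λ = −9.48/(-3.355) = 2.83 °C.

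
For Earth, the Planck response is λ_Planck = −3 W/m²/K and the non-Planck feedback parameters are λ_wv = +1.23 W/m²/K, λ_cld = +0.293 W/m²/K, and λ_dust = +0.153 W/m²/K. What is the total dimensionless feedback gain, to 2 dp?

0.56

Convert to gains: g_wv = 1.23/3 = 0.41; g_cld = 0.293/3 = 0.09767; g_dust = 0.153/3 = 0.051.
Total gain g = 0.55867.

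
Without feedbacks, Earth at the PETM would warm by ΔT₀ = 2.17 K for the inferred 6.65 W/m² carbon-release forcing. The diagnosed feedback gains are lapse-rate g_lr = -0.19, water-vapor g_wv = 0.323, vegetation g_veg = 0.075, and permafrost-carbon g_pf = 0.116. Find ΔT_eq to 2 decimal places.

Total gain g = -0.19 + 0.323 + 0.075 + 0.116 = 0.324.
Amplification A = 1/(1 − 0.324) = 1.479.
ΔT = 2.17 × 1.479 = 3.21 K.

3.21 K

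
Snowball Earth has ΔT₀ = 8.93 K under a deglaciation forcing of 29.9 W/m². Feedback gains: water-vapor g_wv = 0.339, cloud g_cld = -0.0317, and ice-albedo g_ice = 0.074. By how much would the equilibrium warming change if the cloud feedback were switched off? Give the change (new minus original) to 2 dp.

Original: g = 0.3813, ΔT = 8.93/(1−0.3813) = 14.4335 K.
Without cloud: g' = 0.413, ΔT' = 8.93/(1−0.413) = 15.2129 K.
Change = 15.2129 − 14.4335 = 0.78 K.

0.78 K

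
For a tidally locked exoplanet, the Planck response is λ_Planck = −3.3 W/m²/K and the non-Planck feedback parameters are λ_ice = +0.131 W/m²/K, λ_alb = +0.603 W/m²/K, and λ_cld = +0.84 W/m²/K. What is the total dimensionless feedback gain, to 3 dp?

Convert to gains: g_ice = 0.131/3.3 = 0.0397; g_alb = 0.603/3.3 = 0.1827; g_cld = 0.84/3.3 = 0.2545.
Total gain g = 0.4769.

0.477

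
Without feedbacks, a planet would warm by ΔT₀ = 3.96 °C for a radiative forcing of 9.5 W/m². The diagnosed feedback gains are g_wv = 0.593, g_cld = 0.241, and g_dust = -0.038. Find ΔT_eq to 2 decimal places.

Total gain g = 0.593 + 0.241 − 0.038 = 0.796.
Amplification A = 1/(1 − 0.796) = 4.902.
ΔT = 3.96 × 4.902 = 19.41 °C.

19.41 °C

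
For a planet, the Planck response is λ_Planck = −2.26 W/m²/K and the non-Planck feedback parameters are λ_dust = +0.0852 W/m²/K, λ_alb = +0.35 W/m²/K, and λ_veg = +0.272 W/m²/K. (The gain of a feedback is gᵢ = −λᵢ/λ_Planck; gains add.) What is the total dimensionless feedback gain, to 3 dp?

Convert to gains: g_dust = 0.0852/2.26 = 0.0377; g_alb = 0.35/2.26 = 0.1549; g_veg = 0.272/2.26 = 0.1204.
Total gain g = 0.313.

0.313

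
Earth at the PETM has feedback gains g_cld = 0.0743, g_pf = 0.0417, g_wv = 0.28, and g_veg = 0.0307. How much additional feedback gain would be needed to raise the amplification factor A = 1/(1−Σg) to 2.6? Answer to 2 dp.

Current total gain = 0.4267.
Target gain for A = 2.6: g* = 1 − 1/2.6 = 0.6154.
Additional gain needed = 0.6154 − 0.4267 = 0.19.

0.19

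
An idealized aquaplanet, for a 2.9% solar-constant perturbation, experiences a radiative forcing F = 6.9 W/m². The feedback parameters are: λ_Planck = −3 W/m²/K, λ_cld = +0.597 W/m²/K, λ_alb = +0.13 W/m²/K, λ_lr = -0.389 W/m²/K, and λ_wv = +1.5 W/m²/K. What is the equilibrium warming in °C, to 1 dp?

Net feedback parameter λ = (−3) + (+0.597) + (+0.13) + (-0.389) + (+1.5) = -1.162 W/m²/K.
ΔT = −F/λ = −6.9/(-1.162) = 5.9 °C.

5.9 °C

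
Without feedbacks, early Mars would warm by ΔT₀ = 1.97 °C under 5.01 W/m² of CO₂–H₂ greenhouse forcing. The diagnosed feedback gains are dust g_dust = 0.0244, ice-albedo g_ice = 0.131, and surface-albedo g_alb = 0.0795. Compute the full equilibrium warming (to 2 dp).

2.57 °C

Total gain g = 0.0244 + 0.131 + 0.0795 = 0.2349.
Amplification A = 1/(1 − 0.2349) = 1.307.
ΔT = 1.97 × 1.307 = 2.57 °C.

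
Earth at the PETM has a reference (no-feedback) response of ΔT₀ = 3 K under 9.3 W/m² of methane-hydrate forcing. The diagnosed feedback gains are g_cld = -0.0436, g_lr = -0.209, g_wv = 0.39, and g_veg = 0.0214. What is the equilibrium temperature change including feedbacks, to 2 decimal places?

3.57 K

Total gain g = -0.0436 − 0.209 + 0.39 + 0.0214 = 0.1588.
Amplification A = 1/(1 − 0.1588) = 1.189.
ΔT = 3 × 1.189 = 3.57 K.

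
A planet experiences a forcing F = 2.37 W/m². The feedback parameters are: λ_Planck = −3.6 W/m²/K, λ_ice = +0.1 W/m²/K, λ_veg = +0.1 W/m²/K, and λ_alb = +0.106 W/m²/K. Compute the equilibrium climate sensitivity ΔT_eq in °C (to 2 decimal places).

Net feedback parameter λ = (−3.6) + (+0.1) + (+0.1) + (+0.106) = -3.294 W/m²/K.
ΔT = −F/λ = −2.37/(-3.294) = 0.72 °C.

0.72 °C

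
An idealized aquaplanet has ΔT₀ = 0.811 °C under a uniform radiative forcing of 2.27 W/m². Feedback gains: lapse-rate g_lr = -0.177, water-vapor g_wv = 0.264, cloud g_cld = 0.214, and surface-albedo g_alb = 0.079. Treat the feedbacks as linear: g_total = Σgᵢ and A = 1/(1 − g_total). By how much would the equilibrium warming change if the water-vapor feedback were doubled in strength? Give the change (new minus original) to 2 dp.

0.97 °C

Original: g = 0.38, ΔT = 0.811/(1−0.38) = 1.3081 °C.
With doubled water-vapor: g' = 0.644, ΔT' = 0.811/(1−0.644) = 2.2781 °C.
Change = 2.2781 − 1.3081 = 0.97 °C.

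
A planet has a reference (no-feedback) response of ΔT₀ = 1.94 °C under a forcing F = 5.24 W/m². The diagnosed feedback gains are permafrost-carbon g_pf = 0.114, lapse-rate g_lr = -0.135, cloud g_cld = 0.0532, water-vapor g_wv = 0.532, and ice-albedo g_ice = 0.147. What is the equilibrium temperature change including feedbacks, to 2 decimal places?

Total gain g = 0.114 − 0.135 + 0.0532 + 0.532 + 0.147 = 0.7112.
Amplification A = 1/(1 − 0.7112) = 3.463.
ΔT = 1.94 × 3.463 = 6.72 °C.

6.72 °C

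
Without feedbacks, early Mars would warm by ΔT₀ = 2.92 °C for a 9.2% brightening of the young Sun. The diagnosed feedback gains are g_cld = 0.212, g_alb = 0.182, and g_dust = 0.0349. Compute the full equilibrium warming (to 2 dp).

Total gain g = 0.212 + 0.182 + 0.0349 = 0.4289.
Amplification A = 1/(1 − 0.4289) = 1.751.
ΔT = 2.92 × 1.751 = 5.11 °C.

5.11 °C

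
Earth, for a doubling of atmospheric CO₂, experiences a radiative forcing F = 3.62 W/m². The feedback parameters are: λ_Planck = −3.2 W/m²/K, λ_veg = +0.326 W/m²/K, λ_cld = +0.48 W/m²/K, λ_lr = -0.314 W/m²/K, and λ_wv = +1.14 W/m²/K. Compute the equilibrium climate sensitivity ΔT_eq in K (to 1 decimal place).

Net feedback parameter λ = (−3.2) + (+0.326) + (+0.48) + (-0.314) + (+1.14) = -1.568 W/m²/K.
ΔT = −F/λ = −3.62/(-1.568) = 2.3 K.

2.3 K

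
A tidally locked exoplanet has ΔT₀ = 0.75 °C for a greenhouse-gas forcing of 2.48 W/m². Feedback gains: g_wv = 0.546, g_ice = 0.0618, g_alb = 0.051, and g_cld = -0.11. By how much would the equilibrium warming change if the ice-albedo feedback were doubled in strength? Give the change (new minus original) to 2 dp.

0.26 °C

Original: g = 0.5488, ΔT = 0.75/(1−0.5488) = 1.6622 °C.
With doubled ice-albedo: g' = 0.6106, ΔT' = 0.75/(1−0.6106) = 1.9260 °C.
Change = 1.9260 − 1.6622 = 0.26 °C.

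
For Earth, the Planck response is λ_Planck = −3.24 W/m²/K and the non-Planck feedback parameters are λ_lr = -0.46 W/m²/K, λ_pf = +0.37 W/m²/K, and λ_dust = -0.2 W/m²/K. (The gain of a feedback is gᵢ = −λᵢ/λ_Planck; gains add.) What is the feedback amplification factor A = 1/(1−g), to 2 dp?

Convert to gains: g_lr = -0.46/3.24 = -0.142; g_pf = 0.37/3.24 = 0.1142; g_dust = -0.2/3.24 = -0.06173.
Total gain g = -0.08953.
A = 1/(1 + 0.08953) = 0.92.

0.92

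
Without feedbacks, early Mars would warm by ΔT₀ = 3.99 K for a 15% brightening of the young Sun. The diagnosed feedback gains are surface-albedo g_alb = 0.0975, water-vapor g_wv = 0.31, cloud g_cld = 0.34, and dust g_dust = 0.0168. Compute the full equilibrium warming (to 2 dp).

16.93 K

Total gain g = 0.0975 + 0.31 + 0.34 + 0.0168 = 0.7643.
Amplification A = 1/(1 − 0.7643) = 4.243.
ΔT = 3.99 × 4.243 = 16.93 K.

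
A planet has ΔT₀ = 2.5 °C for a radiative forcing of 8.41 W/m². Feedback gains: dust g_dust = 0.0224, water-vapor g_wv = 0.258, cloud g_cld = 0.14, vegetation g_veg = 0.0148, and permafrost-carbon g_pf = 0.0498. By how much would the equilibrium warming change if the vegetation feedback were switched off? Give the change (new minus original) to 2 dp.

-0.14 °C

Original: g = 0.485, ΔT = 2.5/(1−0.485) = 4.8544 °C.
Without vegetation: g' = 0.4702, ΔT' = 2.5/(1−0.4702) = 4.7188 °C.
Change = 4.7188 − 4.8544 = -0.14 °C.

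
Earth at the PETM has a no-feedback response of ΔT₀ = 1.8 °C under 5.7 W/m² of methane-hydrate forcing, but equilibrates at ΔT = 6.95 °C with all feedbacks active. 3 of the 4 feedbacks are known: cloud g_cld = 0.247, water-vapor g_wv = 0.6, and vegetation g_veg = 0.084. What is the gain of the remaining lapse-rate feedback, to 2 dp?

-0.19

Amplification A = ΔT/ΔT₀ = 6.95/1.8 = 3.861.
Total gain g = 1 − 1/A = 1 − 1/3.861 = 0.741.
Known gains sum to 0.247 + 0.6 + 0.084 = 0.931.
g_lr = 0.741 − 0.931 = -0.19.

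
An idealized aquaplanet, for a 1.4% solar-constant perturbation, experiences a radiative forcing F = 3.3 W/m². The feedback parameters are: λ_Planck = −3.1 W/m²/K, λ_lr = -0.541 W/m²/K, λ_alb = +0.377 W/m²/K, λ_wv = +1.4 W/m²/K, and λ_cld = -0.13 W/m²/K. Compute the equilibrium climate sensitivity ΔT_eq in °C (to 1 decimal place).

1.7 °C

Net feedback parameter λ = (−3.1) + (-0.541) + (+0.377) + (+1.4) + (-0.13) = -1.994 W/m²/K.
ΔT = −F/λ = −3.3/(-1.994) = 1.7 °C.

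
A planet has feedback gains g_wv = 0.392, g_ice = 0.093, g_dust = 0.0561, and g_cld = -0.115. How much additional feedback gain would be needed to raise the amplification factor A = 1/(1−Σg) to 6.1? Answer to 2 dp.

0.41

Current total gain = 0.4261.
Target gain for A = 6.1: g* = 1 − 1/6.1 = 0.8361.
Additional gain needed = 0.8361 − 0.4261 = 0.41.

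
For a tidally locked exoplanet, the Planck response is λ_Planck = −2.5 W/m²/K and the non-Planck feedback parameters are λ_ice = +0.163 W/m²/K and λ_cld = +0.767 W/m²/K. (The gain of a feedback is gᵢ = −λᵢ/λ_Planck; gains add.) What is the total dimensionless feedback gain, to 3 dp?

Convert to gains: g_ice = 0.163/2.5 = 0.0652; g_cld = 0.767/2.5 = 0.3068.
Total gain g = 0.372.

0.372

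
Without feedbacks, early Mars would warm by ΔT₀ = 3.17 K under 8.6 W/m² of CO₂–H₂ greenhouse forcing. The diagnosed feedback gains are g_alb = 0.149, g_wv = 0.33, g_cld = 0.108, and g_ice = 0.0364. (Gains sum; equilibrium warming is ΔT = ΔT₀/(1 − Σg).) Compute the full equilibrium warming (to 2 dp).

Total gain g = 0.149 + 0.33 + 0.108 + 0.0364 = 0.6234.
Amplification A = 1/(1 − 0.6234) = 2.655.
ΔT = 3.17 × 2.655 = 8.42 K.

8.42 K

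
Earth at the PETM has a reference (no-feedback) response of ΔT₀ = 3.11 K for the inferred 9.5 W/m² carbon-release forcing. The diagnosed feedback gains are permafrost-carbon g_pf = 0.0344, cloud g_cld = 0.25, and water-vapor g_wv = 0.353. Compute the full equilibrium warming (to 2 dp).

Total gain g = 0.0344 + 0.25 + 0.353 = 0.6374.
Amplification A = 1/(1 − 0.6374) = 2.758.
ΔT = 3.11 × 2.758 = 8.58 K.

8.58 K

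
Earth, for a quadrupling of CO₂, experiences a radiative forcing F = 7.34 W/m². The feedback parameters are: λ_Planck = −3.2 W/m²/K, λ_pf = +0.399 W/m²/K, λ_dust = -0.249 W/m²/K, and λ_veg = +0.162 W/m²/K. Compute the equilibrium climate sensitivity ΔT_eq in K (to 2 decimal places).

Net feedback parameter λ = (−3.2) + (+0.399) + (-0.249) + (+0.162) = -2.888 W/m²/K.
ΔT = −F/λ = −7.34/(-2.888) = 2.54 K.

2.54 K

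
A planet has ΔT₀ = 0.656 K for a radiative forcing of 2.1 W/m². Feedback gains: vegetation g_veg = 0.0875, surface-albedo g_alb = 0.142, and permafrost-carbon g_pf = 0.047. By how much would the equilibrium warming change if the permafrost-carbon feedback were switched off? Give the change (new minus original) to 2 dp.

Original: g = 0.2765, ΔT = 0.656/(1−0.2765) = 0.9067 K.
Without permafrost-carbon: g' = 0.2295, ΔT' = 0.656/(1−0.2295) = 0.8514 K.
Change = 0.8514 − 0.9067 = -0.06 K.

-0.06 K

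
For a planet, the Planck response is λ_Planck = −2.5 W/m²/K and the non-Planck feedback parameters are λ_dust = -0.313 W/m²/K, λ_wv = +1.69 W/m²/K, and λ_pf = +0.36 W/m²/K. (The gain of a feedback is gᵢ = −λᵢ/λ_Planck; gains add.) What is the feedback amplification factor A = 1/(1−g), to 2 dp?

3.28

Convert to gains: g_dust = -0.313/2.5 = -0.1252; g_wv = 1.69/2.5 = 0.676; g_pf = 0.36/2.5 = 0.144.
Total gain g = 0.6948.
A = 1/(1 − 0.6948) = 3.28.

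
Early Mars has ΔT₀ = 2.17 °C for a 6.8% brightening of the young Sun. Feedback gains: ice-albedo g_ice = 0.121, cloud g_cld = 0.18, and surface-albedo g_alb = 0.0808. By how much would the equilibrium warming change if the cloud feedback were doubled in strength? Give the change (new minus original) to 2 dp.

Original: g = 0.3818, ΔT = 2.17/(1−0.3818) = 3.5102 °C.
With doubled cloud: g' = 0.5618, ΔT' = 2.17/(1−0.5618) = 4.9521 °C.
Change = 4.9521 − 3.5102 = 1.44 °C.

1.44 °C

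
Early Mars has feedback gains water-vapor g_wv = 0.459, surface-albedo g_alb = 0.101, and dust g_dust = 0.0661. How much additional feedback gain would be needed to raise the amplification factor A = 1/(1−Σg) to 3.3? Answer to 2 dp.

Current total gain = 0.6261.
Target gain for A = 3.3: g* = 1 − 1/3.3 = 0.697.
Additional gain needed = 0.697 − 0.6261 = 0.07.

0.07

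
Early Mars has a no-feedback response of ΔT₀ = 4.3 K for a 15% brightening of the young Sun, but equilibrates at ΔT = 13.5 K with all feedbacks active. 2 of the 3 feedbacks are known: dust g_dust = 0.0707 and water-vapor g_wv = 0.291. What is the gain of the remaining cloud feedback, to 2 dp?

0.32

Amplification A = ΔT/ΔT₀ = 13.5/4.3 = 3.14.
Total gain g = 1 − 1/A = 1 − 1/3.14 = 0.6815.
Known gains sum to 0.0707 + 0.291 = 0.3617.
g_cld = 0.6815 − 0.3617 = 0.32.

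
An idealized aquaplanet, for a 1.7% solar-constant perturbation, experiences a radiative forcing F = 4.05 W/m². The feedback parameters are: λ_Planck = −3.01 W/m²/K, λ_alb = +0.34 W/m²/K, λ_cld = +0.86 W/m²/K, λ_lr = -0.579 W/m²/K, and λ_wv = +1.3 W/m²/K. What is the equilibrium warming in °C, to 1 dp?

Net feedback parameter λ = (−3.01) + (+0.34) + (+0.86) + (-0.579) + (+1.3) = -1.089 W/m²/K.
ΔT = −F/λ = −4.05/(-1.089) = 3.7 °C.

3.7 °C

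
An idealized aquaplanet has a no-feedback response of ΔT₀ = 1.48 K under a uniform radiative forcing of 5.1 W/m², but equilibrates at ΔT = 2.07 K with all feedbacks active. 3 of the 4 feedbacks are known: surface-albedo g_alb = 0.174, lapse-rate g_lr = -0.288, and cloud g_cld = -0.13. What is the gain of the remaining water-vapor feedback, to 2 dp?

0.53

Amplification A = ΔT/ΔT₀ = 2.07/1.48 = 1.399.
Total gain g = 1 − 1/A = 1 − 1/1.399 = 0.2852.
Known gains sum to 0.174 − 0.288 − 0.13 = -0.244.
g_wv = 0.2852 + 0.244 = 0.53.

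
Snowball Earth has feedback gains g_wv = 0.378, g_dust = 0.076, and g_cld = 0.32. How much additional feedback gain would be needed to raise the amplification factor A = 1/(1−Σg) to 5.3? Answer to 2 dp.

0.04

Current total gain = 0.774.
Target gain for A = 5.3: g* = 1 − 1/5.3 = 0.8113.
Additional gain needed = 0.8113 − 0.774 = 0.04.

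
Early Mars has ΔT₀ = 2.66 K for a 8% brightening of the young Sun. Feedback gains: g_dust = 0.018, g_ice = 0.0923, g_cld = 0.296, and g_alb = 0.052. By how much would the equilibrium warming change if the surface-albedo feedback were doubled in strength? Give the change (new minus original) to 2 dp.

0.52 K

Original: g = 0.4583, ΔT = 2.66/(1−0.4583) = 4.9105 K.
With doubled surface-albedo: g' = 0.5103, ΔT' = 2.66/(1−0.5103) = 5.4319 K.
Change = 5.4319 − 4.9105 = 0.52 K.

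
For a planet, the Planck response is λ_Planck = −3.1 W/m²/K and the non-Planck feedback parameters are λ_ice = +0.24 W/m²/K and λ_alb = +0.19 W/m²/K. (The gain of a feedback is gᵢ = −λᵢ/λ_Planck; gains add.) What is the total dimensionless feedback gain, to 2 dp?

0.14

Convert to gains: g_ice = 0.24/3.1 = 0.07742; g_alb = 0.19/3.1 = 0.06129.
Total gain g = 0.13871.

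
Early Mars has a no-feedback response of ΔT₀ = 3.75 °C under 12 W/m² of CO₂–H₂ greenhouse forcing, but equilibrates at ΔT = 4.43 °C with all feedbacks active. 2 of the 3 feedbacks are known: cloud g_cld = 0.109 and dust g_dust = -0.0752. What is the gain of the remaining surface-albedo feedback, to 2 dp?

Amplification A = ΔT/ΔT₀ = 4.43/3.75 = 1.181.
Total gain g = 1 − 1/A = 1 − 1/1.181 = 0.1533.
Known gains sum to 0.109 − 0.0752 = 0.0338.
g_alb = 0.1533 − 0.0338 = 0.12.

0.12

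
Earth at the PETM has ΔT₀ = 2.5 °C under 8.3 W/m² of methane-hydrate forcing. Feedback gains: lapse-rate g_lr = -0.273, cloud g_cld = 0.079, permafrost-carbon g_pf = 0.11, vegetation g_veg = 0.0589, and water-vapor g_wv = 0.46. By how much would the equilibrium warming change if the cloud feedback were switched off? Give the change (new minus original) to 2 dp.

Original: g = 0.4349, ΔT = 2.5/(1−0.4349) = 4.4240 °C.
Without cloud: g' = 0.3559, ΔT' = 2.5/(1−0.3559) = 3.8814 °C.
Change = 3.8814 − 4.4240 = -0.54 °C.

-0.54 °C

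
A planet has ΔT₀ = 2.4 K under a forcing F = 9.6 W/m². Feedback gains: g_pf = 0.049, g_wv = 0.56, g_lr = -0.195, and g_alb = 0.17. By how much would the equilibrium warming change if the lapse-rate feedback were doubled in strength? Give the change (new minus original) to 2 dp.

-1.84 K

Original: g = 0.584, ΔT = 2.4/(1−0.584) = 5.7692 K.
With doubled lapse-rate: g' = 0.389, ΔT' = 2.4/(1−0.389) = 3.9280 K.
Change = 3.9280 − 5.7692 = -1.84 K.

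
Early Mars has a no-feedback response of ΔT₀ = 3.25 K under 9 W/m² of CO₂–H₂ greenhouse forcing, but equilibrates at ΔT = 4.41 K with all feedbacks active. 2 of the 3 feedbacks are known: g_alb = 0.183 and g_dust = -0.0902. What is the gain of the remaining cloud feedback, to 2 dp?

0.17

Amplification A = ΔT/ΔT₀ = 4.41/3.25 = 1.357.
Total gain g = 1 − 1/A = 1 − 1/1.357 = 0.2631.
Known gains sum to 0.183 − 0.0902 = 0.0928.
g_cld = 0.2631 − 0.0928 = 0.17.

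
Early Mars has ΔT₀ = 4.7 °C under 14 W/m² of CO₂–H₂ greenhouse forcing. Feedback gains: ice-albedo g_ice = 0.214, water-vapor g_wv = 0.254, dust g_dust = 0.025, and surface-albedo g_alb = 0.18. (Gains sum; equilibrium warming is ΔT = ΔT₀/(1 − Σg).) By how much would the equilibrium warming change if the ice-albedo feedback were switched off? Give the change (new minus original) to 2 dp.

Original: g = 0.673, ΔT = 4.7/(1−0.673) = 14.3731 °C.
Without ice-albedo: g' = 0.459, ΔT' = 4.7/(1−0.459) = 8.6876 °C.
Change = 8.6876 − 14.3731 = -5.69 °C.

-5.69 °C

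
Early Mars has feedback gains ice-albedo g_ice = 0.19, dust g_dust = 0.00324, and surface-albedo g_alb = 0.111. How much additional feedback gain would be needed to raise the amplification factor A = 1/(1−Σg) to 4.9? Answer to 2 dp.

0.49

Current total gain = 0.30424.
Target gain for A = 4.9: g* = 1 − 1/4.9 = 0.7959.
Additional gain needed = 0.7959 − 0.30424 = 0.49.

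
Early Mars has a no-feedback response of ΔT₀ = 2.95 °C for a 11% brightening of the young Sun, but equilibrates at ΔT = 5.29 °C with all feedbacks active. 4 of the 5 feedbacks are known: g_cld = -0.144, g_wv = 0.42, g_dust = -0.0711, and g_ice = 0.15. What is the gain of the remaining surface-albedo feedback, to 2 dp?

Amplification A = ΔT/ΔT₀ = 5.29/2.95 = 1.793.
Total gain g = 1 − 1/A = 1 − 1/1.793 = 0.4423.
Known gains sum to -0.144 + 0.42 − 0.0711 + 0.15 = 0.3549.
g_alb = 0.4423 − 0.3549 = 0.09.

0.09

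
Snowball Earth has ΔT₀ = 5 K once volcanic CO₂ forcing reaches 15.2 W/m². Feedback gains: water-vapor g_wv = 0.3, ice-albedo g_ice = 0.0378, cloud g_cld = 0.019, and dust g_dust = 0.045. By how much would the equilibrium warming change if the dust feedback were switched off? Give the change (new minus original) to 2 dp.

Original: g = 0.4018, ΔT = 5/(1−0.4018) = 8.3584 K.
Without dust: g' = 0.3568, ΔT' = 5/(1−0.3568) = 7.7736 K.
Change = 7.7736 − 8.3584 = -0.58 K.

-0.58 K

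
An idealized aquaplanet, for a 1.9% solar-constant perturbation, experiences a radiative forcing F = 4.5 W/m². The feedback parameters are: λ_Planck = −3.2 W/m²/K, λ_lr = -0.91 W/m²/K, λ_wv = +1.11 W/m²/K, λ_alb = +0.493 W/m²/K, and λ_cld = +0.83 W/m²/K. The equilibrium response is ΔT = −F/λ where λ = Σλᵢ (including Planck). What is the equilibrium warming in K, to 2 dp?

2.68 K

Net feedback parameter λ = (−3.2) + (-0.91) + (+1.11) + (+0.493) + (+0.83) = -1.677 W/m²/K.
ΔT = −F/λ = −4.5/(-1.677) = 2.68 K.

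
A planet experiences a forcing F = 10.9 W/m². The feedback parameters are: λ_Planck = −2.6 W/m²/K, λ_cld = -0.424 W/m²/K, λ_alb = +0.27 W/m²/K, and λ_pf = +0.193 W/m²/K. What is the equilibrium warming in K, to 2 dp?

4.26 K

Net feedback parameter λ = (−2.6) + (-0.424) + (+0.27) + (+0.193) = -2.561 W/m²/K.
ΔT = −F/λ = −10.9/(-2.561) = 4.26 K.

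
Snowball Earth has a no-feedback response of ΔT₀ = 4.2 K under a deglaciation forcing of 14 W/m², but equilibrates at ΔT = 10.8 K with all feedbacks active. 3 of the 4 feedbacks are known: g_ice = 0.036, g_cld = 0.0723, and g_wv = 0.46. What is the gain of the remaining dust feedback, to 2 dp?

Amplification A = ΔT/ΔT₀ = 10.8/4.2 = 2.571.
Total gain g = 1 − 1/A = 1 − 1/2.571 = 0.611.
Known gains sum to 0.036 + 0.0723 + 0.46 = 0.5683.
g_dust = 0.611 − 0.5683 = 0.04.

0.04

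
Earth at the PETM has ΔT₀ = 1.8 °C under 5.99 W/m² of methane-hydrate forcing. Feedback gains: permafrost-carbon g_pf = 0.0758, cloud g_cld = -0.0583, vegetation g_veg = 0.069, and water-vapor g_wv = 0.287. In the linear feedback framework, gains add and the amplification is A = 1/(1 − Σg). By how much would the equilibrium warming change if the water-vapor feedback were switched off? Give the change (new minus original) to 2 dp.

-0.90 °C

Original: g = 0.3735, ΔT = 1.8/(1−0.3735) = 2.8731 °C.
Without water-vapor: g' = 0.0865, ΔT' = 1.8/(1−0.0865) = 1.9704 °C.
Change = 1.9704 − 2.8731 = -0.90 °C.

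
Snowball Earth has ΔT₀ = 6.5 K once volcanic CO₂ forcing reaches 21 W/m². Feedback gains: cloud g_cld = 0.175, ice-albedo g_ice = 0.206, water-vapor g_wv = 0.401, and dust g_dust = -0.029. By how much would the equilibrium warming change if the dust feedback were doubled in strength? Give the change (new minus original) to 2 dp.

-2.77 K

Original: g = 0.753, ΔT = 6.5/(1−0.753) = 26.3158 K.
With doubled dust: g' = 0.724, ΔT' = 6.5/(1−0.724) = 23.5507 K.
Change = 23.5507 − 26.3158 = -2.77 K.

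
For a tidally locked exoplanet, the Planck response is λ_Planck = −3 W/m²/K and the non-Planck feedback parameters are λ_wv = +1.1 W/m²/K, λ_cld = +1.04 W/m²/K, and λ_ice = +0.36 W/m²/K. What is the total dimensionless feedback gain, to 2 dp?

Convert to gains: g_wv = 1.1/3 = 0.3667; g_cld = 1.04/3 = 0.3467; g_ice = 0.36/3 = 0.12.
Total gain g = 0.8334.

0.83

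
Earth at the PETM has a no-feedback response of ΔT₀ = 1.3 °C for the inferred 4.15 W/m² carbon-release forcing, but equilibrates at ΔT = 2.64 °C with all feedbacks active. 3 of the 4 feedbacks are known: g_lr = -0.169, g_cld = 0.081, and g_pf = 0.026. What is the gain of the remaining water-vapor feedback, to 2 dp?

Amplification A = ΔT/ΔT₀ = 2.64/1.3 = 2.031.
Total gain g = 1 − 1/A = 1 − 1/2.031 = 0.5076.
Known gains sum to -0.169 + 0.081 + 0.026 = -0.062.
g_wv = 0.5076 + 0.062 = 0.57.

0.57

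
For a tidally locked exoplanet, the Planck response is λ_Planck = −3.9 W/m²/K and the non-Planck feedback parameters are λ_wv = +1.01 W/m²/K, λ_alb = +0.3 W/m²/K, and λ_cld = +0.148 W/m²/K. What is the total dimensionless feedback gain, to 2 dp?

Convert to gains: g_wv = 1.01/3.9 = 0.259; g_alb = 0.3/3.9 = 0.07692; g_cld = 0.148/3.9 = 0.03795.
Total gain g = 0.37387.

0.37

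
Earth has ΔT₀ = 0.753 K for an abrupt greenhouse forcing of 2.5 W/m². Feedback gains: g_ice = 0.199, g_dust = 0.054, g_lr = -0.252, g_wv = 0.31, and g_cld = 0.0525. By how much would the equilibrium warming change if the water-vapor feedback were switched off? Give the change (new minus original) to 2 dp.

-0.39 K

Original: g = 0.3635, ΔT = 0.753/(1−0.3635) = 1.1830 K.
Without water-vapor: g' = 0.0535, ΔT' = 0.753/(1−0.0535) = 0.7956 K.
Change = 0.7956 − 1.1830 = -0.39 K.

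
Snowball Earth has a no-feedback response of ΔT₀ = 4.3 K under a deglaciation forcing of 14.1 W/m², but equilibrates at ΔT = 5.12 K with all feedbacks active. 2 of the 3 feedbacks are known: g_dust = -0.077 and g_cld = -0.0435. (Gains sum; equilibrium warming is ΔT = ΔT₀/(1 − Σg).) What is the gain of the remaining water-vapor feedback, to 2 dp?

Amplification A = ΔT/ΔT₀ = 5.12/4.3 = 1.191.
Total gain g = 1 − 1/A = 1 − 1/1.191 = 0.1604.
Known gains sum to -0.077 − 0.0435 = -0.1205.
g_wv = 0.1604 + 0.1205 = 0.28.

0.28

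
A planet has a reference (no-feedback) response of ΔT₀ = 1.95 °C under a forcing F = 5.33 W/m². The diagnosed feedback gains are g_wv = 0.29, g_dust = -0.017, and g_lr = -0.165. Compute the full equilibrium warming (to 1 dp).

2.2 °C

Total gain g = 0.29 − 0.017 − 0.165 = 0.108.
Amplification A = 1/(1 − 0.108) = 1.121.
ΔT = 1.95 × 1.121 = 2.2 °C.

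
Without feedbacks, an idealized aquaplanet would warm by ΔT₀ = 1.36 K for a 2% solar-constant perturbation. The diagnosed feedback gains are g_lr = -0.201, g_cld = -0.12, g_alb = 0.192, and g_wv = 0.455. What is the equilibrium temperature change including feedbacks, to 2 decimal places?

2.02 K

Total gain g = -0.201 − 0.12 + 0.192 + 0.455 = 0.326.
Amplification A = 1/(1 − 0.326) = 1.484.
ΔT = 1.36 × 1.484 = 2.02 K.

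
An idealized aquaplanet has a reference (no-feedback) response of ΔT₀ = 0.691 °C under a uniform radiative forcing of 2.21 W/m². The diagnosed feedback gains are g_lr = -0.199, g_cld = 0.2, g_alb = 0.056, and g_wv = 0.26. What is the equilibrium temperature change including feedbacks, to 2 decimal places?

Total gain g = -0.199 + 0.2 + 0.056 + 0.26 = 0.317.
Amplification A = 1/(1 − 0.317) = 1.464.
ΔT = 0.691 × 1.464 = 1.01 °C.

1.01 °C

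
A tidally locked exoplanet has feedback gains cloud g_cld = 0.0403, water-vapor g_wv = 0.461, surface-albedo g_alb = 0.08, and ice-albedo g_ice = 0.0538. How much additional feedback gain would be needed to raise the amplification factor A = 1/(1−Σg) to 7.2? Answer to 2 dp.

0.23

Current total gain = 0.6351.
Target gain for A = 7.2: g* = 1 − 1/7.2 = 0.8611.
Additional gain needed = 0.8611 − 0.6351 = 0.23.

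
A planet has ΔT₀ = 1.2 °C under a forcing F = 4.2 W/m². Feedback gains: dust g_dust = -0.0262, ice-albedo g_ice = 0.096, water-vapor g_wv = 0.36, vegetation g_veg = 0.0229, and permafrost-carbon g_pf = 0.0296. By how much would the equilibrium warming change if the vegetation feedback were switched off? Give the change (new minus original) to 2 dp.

-0.10 °C

Original: g = 0.4823, ΔT = 1.2/(1−0.4823) = 2.3179 °C.
Without vegetation: g' = 0.4594, ΔT' = 1.2/(1−0.4594) = 2.2198 °C.
Change = 2.2198 − 2.3179 = -0.10 °C.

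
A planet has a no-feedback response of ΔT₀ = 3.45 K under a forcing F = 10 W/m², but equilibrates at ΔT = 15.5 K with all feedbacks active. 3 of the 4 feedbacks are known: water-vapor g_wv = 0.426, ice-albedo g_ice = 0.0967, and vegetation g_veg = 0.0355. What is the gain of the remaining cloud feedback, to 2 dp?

0.22

Amplification A = ΔT/ΔT₀ = 15.5/3.45 = 4.493.
Total gain g = 1 − 1/A = 1 − 1/4.493 = 0.7774.
Known gains sum to 0.426 + 0.0967 + 0.0355 = 0.5582.
g_cld = 0.7774 − 0.5582 = 0.22.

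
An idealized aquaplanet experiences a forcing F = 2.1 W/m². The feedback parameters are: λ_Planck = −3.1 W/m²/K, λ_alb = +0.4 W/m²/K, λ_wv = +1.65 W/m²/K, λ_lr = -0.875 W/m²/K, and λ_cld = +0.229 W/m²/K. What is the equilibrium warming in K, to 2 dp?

1.24 K

Net feedback parameter λ = (−3.1) + (+0.4) + (+1.65) + (-0.875) + (+0.229) = -1.696 W/m²/K.
ΔT = −F/λ = −2.1/(-1.696) = 1.24 K.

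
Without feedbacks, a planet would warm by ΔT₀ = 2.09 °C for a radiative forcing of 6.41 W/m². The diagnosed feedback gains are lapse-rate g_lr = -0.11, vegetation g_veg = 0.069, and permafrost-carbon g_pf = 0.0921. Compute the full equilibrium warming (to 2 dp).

Total gain g = -0.11 + 0.069 + 0.0921 = 0.0511.
Amplification A = 1/(1 − 0.0511) = 1.054.
ΔT = 2.09 × 1.054 = 2.20 °C.

2.20 °C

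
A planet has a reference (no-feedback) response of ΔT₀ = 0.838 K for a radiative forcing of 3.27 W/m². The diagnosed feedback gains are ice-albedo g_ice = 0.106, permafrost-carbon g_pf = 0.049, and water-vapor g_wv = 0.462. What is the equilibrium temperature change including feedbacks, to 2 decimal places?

Total gain g = 0.106 + 0.049 + 0.462 = 0.617.
Amplification A = 1/(1 − 0.617) = 2.611.
ΔT = 0.838 × 2.611 = 2.19 K.

2.19 K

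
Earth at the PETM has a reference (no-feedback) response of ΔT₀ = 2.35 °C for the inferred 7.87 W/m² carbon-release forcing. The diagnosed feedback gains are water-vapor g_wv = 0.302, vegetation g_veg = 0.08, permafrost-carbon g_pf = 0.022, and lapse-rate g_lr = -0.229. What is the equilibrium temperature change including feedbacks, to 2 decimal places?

Total gain g = 0.302 + 0.08 + 0.022 − 0.229 = 0.175.
Amplification A = 1/(1 − 0.175) = 1.212.
ΔT = 2.35 × 1.212 = 2.85 °C.

2.85 °C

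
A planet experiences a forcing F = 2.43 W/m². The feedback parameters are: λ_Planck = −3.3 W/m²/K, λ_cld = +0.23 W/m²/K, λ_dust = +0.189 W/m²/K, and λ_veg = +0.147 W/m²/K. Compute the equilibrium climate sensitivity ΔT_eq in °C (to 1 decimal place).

Net feedback parameter λ = (−3.3) + (+0.23) + (+0.189) + (+0.147) = -2.734 W/m²/K.
ΔT = −F/λ = −2.43/(-2.734) = 0.9 °C.

0.9 °C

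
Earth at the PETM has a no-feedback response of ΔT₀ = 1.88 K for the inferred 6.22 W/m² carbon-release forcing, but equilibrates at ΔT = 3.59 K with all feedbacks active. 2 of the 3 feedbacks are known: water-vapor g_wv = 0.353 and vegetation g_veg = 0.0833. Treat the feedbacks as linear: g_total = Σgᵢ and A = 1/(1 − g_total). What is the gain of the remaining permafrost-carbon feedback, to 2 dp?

Amplification A = ΔT/ΔT₀ = 3.59/1.88 = 1.91.
Total gain g = 1 − 1/A = 1 − 1/1.91 = 0.4764.
Known gains sum to 0.353 + 0.0833 = 0.4363.
g_pf = 0.4764 − 0.4363 = 0.04.

0.04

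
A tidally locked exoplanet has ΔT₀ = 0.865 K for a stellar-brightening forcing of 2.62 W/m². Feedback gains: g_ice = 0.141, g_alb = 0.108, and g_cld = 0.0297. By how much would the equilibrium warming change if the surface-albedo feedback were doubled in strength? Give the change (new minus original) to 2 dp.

0.21 K

Original: g = 0.2787, ΔT = 0.865/(1−0.2787) = 1.1992 K.
With doubled surface-albedo: g' = 0.3867, ΔT' = 0.865/(1−0.3867) = 1.4104 K.
Change = 1.4104 − 1.1992 = 0.21 K.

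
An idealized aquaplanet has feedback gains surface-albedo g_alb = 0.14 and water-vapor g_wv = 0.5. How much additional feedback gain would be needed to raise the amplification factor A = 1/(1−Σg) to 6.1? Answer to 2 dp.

0.20

Current total gain = 0.64.
Target gain for A = 6.1: g* = 1 − 1/6.1 = 0.8361.
Additional gain needed = 0.8361 − 0.64 = 0.20.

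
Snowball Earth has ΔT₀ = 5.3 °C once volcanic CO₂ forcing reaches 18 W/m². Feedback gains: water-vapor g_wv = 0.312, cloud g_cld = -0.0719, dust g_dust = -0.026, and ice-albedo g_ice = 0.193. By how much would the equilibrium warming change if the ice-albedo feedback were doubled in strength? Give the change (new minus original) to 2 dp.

Original: g = 0.4071, ΔT = 5.3/(1−0.4071) = 8.9391 °C.
With doubled ice-albedo: g' = 0.6001, ΔT' = 5.3/(1−0.6001) = 13.2533 °C.
Change = 13.2533 − 8.9391 = 4.31 °C.

4.31 °C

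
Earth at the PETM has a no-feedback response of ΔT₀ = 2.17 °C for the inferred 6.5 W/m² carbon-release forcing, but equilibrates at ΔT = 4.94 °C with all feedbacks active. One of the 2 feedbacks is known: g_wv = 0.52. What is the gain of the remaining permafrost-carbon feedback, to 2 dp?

0.04

Amplification A = ΔT/ΔT₀ = 4.94/2.17 = 2.276.
Total gain g = 1 − 1/A = 1 − 1/2.276 = 0.5606.
The known gain is 0.52.
g_pf = 0.5606 − 0.52 = 0.04.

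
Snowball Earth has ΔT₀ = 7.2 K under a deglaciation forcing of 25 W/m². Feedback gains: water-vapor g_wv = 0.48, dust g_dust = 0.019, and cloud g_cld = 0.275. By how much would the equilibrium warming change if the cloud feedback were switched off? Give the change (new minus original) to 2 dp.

-17.49 K

Original: g = 0.774, ΔT = 7.2/(1−0.774) = 31.8584 K.
Without cloud: g' = 0.499, ΔT' = 7.2/(1−0.499) = 14.3713 K.
Change = 14.3713 − 31.8584 = -17.49 K.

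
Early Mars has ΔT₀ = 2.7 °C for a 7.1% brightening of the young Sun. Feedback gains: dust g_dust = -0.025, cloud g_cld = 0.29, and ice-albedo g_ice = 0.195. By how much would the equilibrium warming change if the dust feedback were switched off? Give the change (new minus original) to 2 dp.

0.24 °C

Original: g = 0.46, ΔT = 2.7/(1−0.46) = 5.0000 °C.
Without dust: g' = 0.485, ΔT' = 2.7/(1−0.485) = 5.2427 °C.
Change = 5.2427 − 5.0000 = 0.24 °C.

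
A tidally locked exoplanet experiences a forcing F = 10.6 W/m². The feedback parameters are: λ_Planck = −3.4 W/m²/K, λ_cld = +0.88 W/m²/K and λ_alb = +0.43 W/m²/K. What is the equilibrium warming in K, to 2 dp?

5.07 K

Net feedback parameter λ = (−3.4) + (+0.88) + (+0.43) = -2.09 W/m²/K.
ΔT = −F/λ = −10.6/(-2.09) = 5.07 K.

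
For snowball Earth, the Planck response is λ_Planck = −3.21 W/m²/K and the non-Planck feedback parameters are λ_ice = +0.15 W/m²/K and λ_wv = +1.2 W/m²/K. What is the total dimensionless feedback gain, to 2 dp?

0.42

Convert to gains: g_ice = 0.15/3.21 = 0.04673; g_wv = 1.2/3.21 = 0.3738.
Total gain g = 0.42053.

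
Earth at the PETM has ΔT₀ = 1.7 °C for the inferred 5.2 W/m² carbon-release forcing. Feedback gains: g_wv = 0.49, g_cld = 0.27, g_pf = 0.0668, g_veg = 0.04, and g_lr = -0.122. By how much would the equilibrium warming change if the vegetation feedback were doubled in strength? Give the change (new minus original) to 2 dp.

Original: g = 0.7448, ΔT = 1.7/(1−0.7448) = 6.6614 °C.
With doubled vegetation: g' = 0.7848, ΔT' = 1.7/(1−0.7848) = 7.8996 °C.
Change = 7.8996 − 6.6614 = 1.24 °C.

1.24 °C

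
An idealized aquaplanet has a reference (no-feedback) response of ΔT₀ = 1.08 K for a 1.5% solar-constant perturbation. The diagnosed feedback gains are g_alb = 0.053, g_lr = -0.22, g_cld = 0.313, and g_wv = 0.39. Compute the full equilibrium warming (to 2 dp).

2.33 K

Total gain g = 0.053 − 0.22 + 0.313 + 0.39 = 0.536.
Amplification A = 1/(1 − 0.536) = 2.155.
ΔT = 1.08 × 2.155 = 2.33 K.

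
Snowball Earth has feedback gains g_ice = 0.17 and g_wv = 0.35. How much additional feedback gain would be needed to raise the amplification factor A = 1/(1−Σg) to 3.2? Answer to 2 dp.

0.17

Current total gain = 0.52.
Target gain for A = 3.2: g* = 1 − 1/3.2 = 0.6875.
Additional gain needed = 0.6875 − 0.52 = 0.17.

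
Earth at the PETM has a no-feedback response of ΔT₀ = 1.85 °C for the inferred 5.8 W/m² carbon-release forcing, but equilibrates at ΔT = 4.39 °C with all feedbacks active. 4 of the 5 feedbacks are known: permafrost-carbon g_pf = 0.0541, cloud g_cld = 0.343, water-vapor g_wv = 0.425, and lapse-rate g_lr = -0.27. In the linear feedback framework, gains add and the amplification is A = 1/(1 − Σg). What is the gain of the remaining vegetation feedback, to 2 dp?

Amplification A = ΔT/ΔT₀ = 4.39/1.85 = 2.373.
Total gain g = 1 − 1/A = 1 − 1/2.373 = 0.5786.
Known gains sum to 0.0541 + 0.343 + 0.425 − 0.27 = 0.5521.
g_veg = 0.5786 − 0.5521 = 0.03.

0.03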